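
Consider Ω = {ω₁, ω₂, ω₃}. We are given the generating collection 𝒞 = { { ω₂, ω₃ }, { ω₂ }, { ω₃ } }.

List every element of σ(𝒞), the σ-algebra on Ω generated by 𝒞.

|σ(𝒞)| = 8.  σ(𝒞) = { {  }, { ω₁ }, { ω₂ }, { ω₃ }, { ω₁, ω₂ }, { ω₁, ω₃ }, { ω₂, ω₃ }, Ω }

Derivation:
Take S₀ = 𝒞 ∪ {∅, Ω} = { {  }, { ω₂ }, { ω₃ }, { ω₂, ω₃ }, Ω }.
Pass 1: +3 →
  { ω₁ }  = ᶜ of { ω₂, ω₃ }
  { ω₁, ω₂ }  = ᶜ of { ω₃ }
  { ω₁, ω₃ }  = ᶜ of { ω₂ }
  |family| = 8
Pass 2: closed — nothing new.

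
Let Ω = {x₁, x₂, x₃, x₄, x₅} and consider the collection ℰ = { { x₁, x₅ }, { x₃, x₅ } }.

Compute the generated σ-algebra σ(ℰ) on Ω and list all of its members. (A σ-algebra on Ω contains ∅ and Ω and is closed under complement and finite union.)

Initial family (4 sets): { ∅, { x₁, x₅ }, { x₃, x₅ }, Ω }.
Step 1 adds 3:
  { x₁, x₂, x₄ }  = ᶜ of { x₃, x₅ }
  { x₁, x₃, x₅ }  = { x₃, x₅ } ∪ { x₁, x₅ }
  { x₂, x₃, x₄ }  = ᶜ of { x₁, x₅ }
  — 7 sets.
Step 2: +4 →
  { x₂, x₄ }  = ᶜ of { x₁, x₃, x₅ }
  { x₁, x₂, x₃, x₄ }  = { x₂, x₃, x₄ } ∪ { x₁, x₂, x₄ }
  { x₁, x₂, x₄, x₅ }  = { x₁, x₅ } ∪ { x₁, x₂, x₄ }
  { x₂, x₃, x₄, x₅ }  = { x₂, x₃, x₄ } ∪ { x₃, x₅ }
  — 11 sets.
Step 3: +3 →
  { x₁ }  = ᶜ of { x₂, x₃, x₄, x₅ }
  { x₃ }  = ᶜ of { x₁, x₂, x₄, x₅ }
  { x₅ }  = ᶜ of { x₁, x₂, x₃, x₄ }
  — 14 sets.
Step 4: 2 new —
  { x₁, x₃ }  = { x₃ } ∪ { x₁ }
  { x₂, x₄, x₅ }  = { x₂, x₄ } ∪ { x₅ }
  — 16 sets.
Step 5: no new sets; the family is a σ-algebra.

|σ(ℰ)| = 16.  σ(ℰ) = { ∅, { x₁ }, { x₃ }, { x₅ }, { x₁, x₃ }, { x₁, x₅ }, { x₂, x₄ }, { x₃, x₅ }, { x₁, x₂, x₄ }, { x₁, x₃, x₅ }, { x₂, x₃, x₄ }, { x₂, x₄, x₅ }, { x₁, x₂, x₃, x₄ }, { x₁, x₂, x₄, x₅ }, { x₂, x₃, x₄, x₅ }, Ω }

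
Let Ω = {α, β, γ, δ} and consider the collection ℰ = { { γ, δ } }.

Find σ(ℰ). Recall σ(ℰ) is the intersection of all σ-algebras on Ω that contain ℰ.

Seed the family with ℰ together with ∅ and Ω: { {  }, { γ, δ }, Ω }.
Round 1: +1 →
  { α, β }  = Ω∖{ γ, δ }
Round 2: no new sets; the family is a σ-algebra.

Therefore σ(ℰ) = { {  }, { α, β }, { γ, δ }, Ω } (|σ(ℰ)| = 4).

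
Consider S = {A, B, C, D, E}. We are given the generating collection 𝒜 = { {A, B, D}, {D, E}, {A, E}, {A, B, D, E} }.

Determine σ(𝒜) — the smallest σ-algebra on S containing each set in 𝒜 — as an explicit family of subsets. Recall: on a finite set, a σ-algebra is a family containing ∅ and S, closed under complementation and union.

Answer: σ(𝒜) = { ∅, {A}, {B}, {C}, {D}, {E}, {A, B}, {A, C}, {A, D}, {A, E}, {B, C}, {B, D}, {B, E}, {C, D}, {C, E}, {D, E}, {A, B, C}, {A, B, D}, {A, B, E}, {A, C, D}, {A, C, E}, {A, D, E}, {B, C, D}, {B, C, E}, {B, D, E}, {C, D, E}, {A, B, C, D}, {A, B, C, E}, {A, B, D, E}, {A, C, D, E}, {B, C, D, E}, S }

Trace:
Start: 𝒜 ∪ {∅, S} = { ∅, {A, E}, {D, E}, {A, B, D}, {A, B, D, E}, S }.
Pass 1. New:
  {C}  = {A, B, D, E}ᶜ
  {C, E}  = {A, B, D}ᶜ
  {A, B, C}  = {D, E}ᶜ
  {A, D, E}  = {D, E} ∪ {A, E}
  {B, C, D}  = {A, E}ᶜ
  — 11 sets.
Pass 2 adds 7:
  {B, C}  = {A, D, E}ᶜ
  {A, C, E}  = {C} ∪ {A, E}
  {C, D, E}  = {D, E} ∪ {C}
  {A, B, C, D}  = {A, B, C} ∪ {B, C, D}
  {A, B, C, E}  = {A, B, C} ∪ {A, E}
  {A, C, D, E}  = {A, D, E} ∪ {C}
  {B, C, D, E}  = {B, C, D} ∪ {D, E}
  — 18 sets.
Pass 3 (7 new):
  {A}  = {B, C, D, E}ᶜ
  {B}  = {A, C, D, E}ᶜ
  {D}  = {A, B, C, E}ᶜ
  {E}  = {A, B, C, D}ᶜ
  {A, B}  = {C, D, E}ᶜ
  {B, D}  = {A, C, E}ᶜ
  {B, C, E}  = {B, C} ∪ {C, E}
  — 25 sets.
Pass 4: 6 new —
  {A, C}  = {C} ∪ {A}
  {A, D}  = {B, C, E}ᶜ
  {B, E}  = {B} ∪ {E}
  {C, D}  = {C} ∪ {D}
  {A, B, E}  = {A, B} ∪ {E}
  {B, D, E}  = {B} ∪ {D, E}
  — 31 sets.
Pass 5 adds 1:
  {A, C, D}  = {B, E}ᶜ
  — 32 sets.
Pass 6: closed — nothing new.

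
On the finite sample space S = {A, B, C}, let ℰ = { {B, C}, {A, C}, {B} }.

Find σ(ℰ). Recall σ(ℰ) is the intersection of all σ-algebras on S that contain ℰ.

Take S₀ = ℰ ∪ {∅, S} = { ∅, {B}, {A, C}, {B, C}, S }.
Step 1 adds 1:
  {A}  = S∖{B, C}
Step 2: +1 →
  {A, B}  = {B} ∪ {A}
Step 3: +1 →
  {C}  = S∖{A, B}
Step 4: no new sets; the family is a σ-algebra.

σ(ℰ) = { ∅, {A}, {B}, {C}, {A, B}, {A, C}, {B, C}, S }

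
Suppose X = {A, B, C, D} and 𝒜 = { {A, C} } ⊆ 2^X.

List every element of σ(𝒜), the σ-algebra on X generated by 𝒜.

Answer: σ(𝒜) = { {}, {A, C}, {B, D}, X }

Derivation:
Initial family (3 sets): { {}, {A, C}, X }.
Round 1. New:
  {B, D}  = ᶜ of {A, C}
  (now 4)
After Round 2 the family is unchanged; done.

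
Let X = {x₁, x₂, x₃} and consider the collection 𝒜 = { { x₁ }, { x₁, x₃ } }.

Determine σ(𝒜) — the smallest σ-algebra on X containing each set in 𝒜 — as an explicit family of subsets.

σ(𝒜) (8 sets): { {  }, { x₁ }, { x₂ }, { x₃ }, { x₁, x₂ }, { x₁, x₃ }, { x₂, x₃ }, X }

Trace:
Take S₀ = 𝒜 ∪ {∅, X} = { {  }, { x₁ }, { x₁, x₃ }, X }.
Step 1 adds 2:
  { x₂ }  = complement { x₁, x₃ }
  { x₂, x₃ }  = complement { x₁ }
  [6 total]
Step 2. New:
  { x₁, x₂ }  = { x₂ } ∪ { x₁ }
  [7 total]
Step 3. New:
  { x₃ }  = complement { x₁, x₂ }
  [8 total]
Step 4: stable.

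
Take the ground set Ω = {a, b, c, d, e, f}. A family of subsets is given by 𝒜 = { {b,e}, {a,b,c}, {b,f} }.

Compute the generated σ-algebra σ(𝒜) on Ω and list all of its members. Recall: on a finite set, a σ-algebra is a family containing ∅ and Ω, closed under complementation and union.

Initial family (5 sets): { ∅, {b,e}, {b,f}, {a,b,c}, Ω }.
Round 1 (6 new):
  {b,e,f}  = {b,e} ∪ {b,f}
  {d,e,f}  = Ω∖{a,b,c}
  {a,b,c,e}  = {b,e} ∪ {a,b,c}
  {a,b,c,f}  = {a,b,c} ∪ {b,f}
  {a,c,d,e}  = Ω∖{b,f}
  {a,c,d,f}  = Ω∖{b,e}
  [11 total]
Round 2 adds 8:
  {d,e}  = Ω∖{a,b,c,f}
  {d,f}  = Ω∖{a,b,c,e}
  {a,c,d}  = Ω∖{b,e,f}
  {b,d,e,f}  = {b,e} ∪ {d,e,f}
  {a,b,c,d,e}  = {b,e} ∪ {a,c,d,e}
  {a,b,c,d,f}  = {a,b,c} ∪ {a,c,d,f}
  {a,b,c,e,f}  = {b,e} ∪ {a,b,c,f}
  {a,c,d,e,f}  = {a,c,d,e} ∪ {a,c,d,f}
  [19 total]
Round 3 adds 8:
  {b}  = Ω∖{a,c,d,e,f}
  {d}  = Ω∖{a,b,c,e,f}
  {e}  = Ω∖{a,b,c,d,f}
  {f}  = Ω∖{a,b,c,d,e}
  {a,c}  = Ω∖{b,d,e,f}
  {b,d,e}  = {b,e} ∪ {d,e}
  {b,d,f}  = {d,f} ∪ {b,f}
  {a,b,c,d}  = {a,c,d} ∪ {a,b,c}
  [27 total]
Round 4: 4 new —
  {b,d}  = {b} ∪ {d}
  {e,f}  = Ω∖{a,b,c,d}
  {a,c,e}  = Ω∖{b,d,f}
  {a,c,f}  = Ω∖{b,d,e}
  [31 total]
Round 5 (1 new):
  {a,c,e,f}  = Ω∖{b,d}
  [32 total]
Round 6: stable.

Hence σ(𝒜) has 32 members: { ∅, {b}, {d}, {e}, {f}, {a,c}, {b,d}, {b,e}, {b,f}, {d,e}, {d,f}, {e,f}, {a,b,c}, {a,c,d}, {a,c,e}, {a,c,f}, {b,d,e}, {b,d,f}, {b,e,f}, {d,e,f}, {a,b,c,d}, {a,b,c,e}, {a,b,c,f}, {a,c,d,e}, {a,c,d,f}, {a,c,e,f}, {b,d,e,f}, {a,b,c,d,e}, {a,b,c,d,f}, {a,b,c,e,f}, {a,c,d,e,f}, Ω }.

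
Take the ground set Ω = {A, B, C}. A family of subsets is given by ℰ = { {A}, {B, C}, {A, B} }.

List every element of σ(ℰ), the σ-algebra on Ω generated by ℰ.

σ(ℰ) = { {}, {A}, {B}, {C}, {A, B}, {A, C}, {B, C}, Ω }

Trace:
Initial family (5 sets): { {}, {A}, {A, B}, {B, C}, Ω }.
Step 1: +1 →
  {C}  = {A, B}ᶜ
  — 6 sets.
Step 2: +1 →
  {A, C}  = {C} ∪ {A}
  — 7 sets.
Step 3: +1 →
  {B}  = {A, C}ᶜ
  — 8 sets.
Step 4: no new sets; the family is a σ-algebra.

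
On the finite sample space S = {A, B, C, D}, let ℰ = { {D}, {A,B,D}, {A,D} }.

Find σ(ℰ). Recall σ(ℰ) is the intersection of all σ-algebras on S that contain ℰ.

Take S₀ = ℰ ∪ {∅, S} = { {}, {D}, {A,D}, {A,B,D}, S }.
Round 1: +3 →
  {C}  = S∖{A,B,D}
  {B,C}  = S∖{A,D}
  {A,B,C}  = S∖{D}
Round 2. New:
  {C,D}  = {D} ∪ {C}
  {A,C,D}  = {C} ∪ {A,D}
  {B,C,D}  = {D} ∪ {B,C}
Round 3: +3 →
  {A}  = S∖{B,C,D}
  {B}  = S∖{A,C,D}
  {A,B}  = S∖{C,D}
Round 4: 2 new —
  {A,C}  = {C} ∪ {A}
  {B,D}  = {D} ∪ {B}
After Round 5 the family is unchanged; done.

Therefore σ(ℰ) = { {}, {A}, {B}, {C}, {D}, {A,B}, {A,C}, {A,D}, {B,C}, {B,D}, {C,D}, {A,B,C}, {A,B,D}, {A,C,D}, {B,C,D}, S } (|σ(ℰ)| = 16).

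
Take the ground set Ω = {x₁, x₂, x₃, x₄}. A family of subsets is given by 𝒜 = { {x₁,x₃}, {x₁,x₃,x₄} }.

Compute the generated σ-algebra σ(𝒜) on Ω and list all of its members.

σ(𝒜) (8 sets): { ∅, {x₂}, {x₄}, {x₁,x₃}, {x₂,x₄}, {x₁,x₂,x₃}, {x₁,x₃,x₄}, Ω }

Working:
Take S₀ = 𝒜 ∪ {∅, Ω} = { ∅, {x₁,x₃}, {x₁,x₃,x₄}, Ω }.
Pass 1: +2 →
  {x₂}  = complement {x₁,x₃,x₄}
  {x₂,x₄}  = complement {x₁,x₃}
  — 6 sets.
Pass 2: 1 new —
  {x₁,x₂,x₃}  = {x₁,x₃} ∪ {x₂}
  — 7 sets.
Pass 3: +1 →
  {x₄}  = complement {x₁,x₂,x₃}
  — 8 sets.
Pass 4: no new sets; the family is a σ-algebra.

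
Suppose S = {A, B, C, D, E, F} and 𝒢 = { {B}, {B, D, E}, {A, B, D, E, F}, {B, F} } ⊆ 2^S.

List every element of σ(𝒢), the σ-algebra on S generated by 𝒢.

Answer: σ(𝒢) = { {}, {A}, {B}, {C}, {F}, {A, B}, {A, C}, {A, F}, {B, C}, {B, F}, {C, F}, {D, E}, {A, B, C}, {A, B, F}, {A, C, F}, {A, D, E}, {B, C, F}, {B, D, E}, {C, D, E}, {D, E, F}, {A, B, C, F}, {A, B, D, E}, {A, C, D, E}, {A, D, E, F}, {B, C, D, E}, {B, D, E, F}, {C, D, E, F}, {A, B, C, D, E}, {A, B, D, E, F}, {A, C, D, E, F}, {B, C, D, E, F}, S }

Trace:
Start: 𝒢 ∪ {∅, S} = { {}, {B}, {B, F}, {B, D, E}, {A, B, D, E, F}, S }.
Pass 1: 5 new —
  {C}  = ᶜ of {A, B, D, E, F}
  {A, C, F}  = ᶜ of {B, D, E}
  {A, C, D, E}  = ᶜ of {B, F}
  {B, D, E, F}  = {B, F} ∪ {B, D, E}
  {A, C, D, E, F}  = ᶜ of {B}
  — 11 sets.
Pass 2: 7 new —
  {A, C}  = ᶜ of {B, D, E, F}
  {B, C}  = {B} ∪ {C}
  {B, C, F}  = {B, F} ∪ {C}
  {A, B, C, F}  = {A, C, F} ∪ {B}
  {B, C, D, E}  = {C} ∪ {B, D, E}
  {A, B, C, D, E}  = {B} ∪ {A, C, D, E}
  {B, C, D, E, F}  = {C} ∪ {B, D, E, F}
  — 18 sets.
Pass 3. New:
  {A}  = ᶜ of {B, C, D, E, F}
  {F}  = ᶜ of {A, B, C, D, E}
  {A, F}  = ᶜ of {B, C, D, E}
  {D, E}  = ᶜ of {A, B, C, F}
  {A, B, C}  = {B, C} ∪ {A, C}
  {A, D, E}  = ᶜ of {B, C, F}
  {A, D, E, F}  = ᶜ of {B, C}
  — 25 sets.
Pass 4. New:
  {A, B}  = {B} ∪ {A}
  {C, F}  = {F} ∪ {C}
  {A, B, F}  = {A, F} ∪ {B}
  {C, D, E}  = {D, E} ∪ {C}
  {D, E, F}  = ᶜ of {A, B, C}
  {A, B, D, E}  = {A, D, E} ∪ {B}
  — 31 sets.
Pass 5 adds 1:
  {C, D, E, F}  = ᶜ of {A, B}
  — 32 sets.
After Pass 6 the family is unchanged; done.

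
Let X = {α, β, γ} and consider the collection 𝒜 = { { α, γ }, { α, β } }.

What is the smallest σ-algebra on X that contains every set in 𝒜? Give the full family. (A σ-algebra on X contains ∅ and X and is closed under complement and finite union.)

Start: 𝒜 ∪ {∅, X} = { {}, { α, β }, { α, γ }, X }.
Step 1: +2 →
  { β }  = { α, γ }ᶜ
  { γ }  = { α, β }ᶜ
  |family| = 6
Step 2 (1 new):
  { β, γ }  = { γ } ∪ { β }
  |family| = 7
Step 3: 1 new —
  { α }  = { β, γ }ᶜ
  |family| = 8
Step 4: already closed under ᶜ and ∪.

Hence σ(𝒜) has 8 members: { {}, { α }, { β }, { γ }, { α, β }, { α, γ }, { β, γ }, X }.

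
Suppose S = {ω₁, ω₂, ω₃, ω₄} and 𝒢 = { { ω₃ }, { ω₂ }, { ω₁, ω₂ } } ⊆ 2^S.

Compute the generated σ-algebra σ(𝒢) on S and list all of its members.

σ(𝒢) = { {  }, { ω₁ }, { ω₂ }, { ω₃ }, { ω₄ }, { ω₁, ω₂ }, { ω₁, ω₃ }, { ω₁, ω₄ }, { ω₂, ω₃ }, { ω₂, ω₄ }, { ω₃, ω₄ }, { ω₁, ω₂, ω₃ }, { ω₁, ω₂, ω₄ }, { ω₁, ω₃, ω₄ }, { ω₂, ω₃, ω₄ }, S }

Check:
Take S₀ = 𝒢 ∪ {∅, S} = { {  }, { ω₂ }, { ω₃ }, { ω₁, ω₂ }, S }.
Round 1: +5 →
  { ω₂, ω₃ }  = { ω₃ } ∪ { ω₂ }
  { ω₃, ω₄ }  = { ω₁, ω₂ }ᶜ
  { ω₁, ω₂, ω₃ }  = { ω₃ } ∪ { ω₁, ω₂ }
  { ω₁, ω₂, ω₄ }  = { ω₃ }ᶜ
  { ω₁, ω₃, ω₄ }  = { ω₂ }ᶜ
  [10 total]
Round 2 adds 3:
  { ω₄ }  = { ω₁, ω₂, ω₃ }ᶜ
  { ω₁, ω₄ }  = { ω₂, ω₃ }ᶜ
  { ω₂, ω₃, ω₄ }  = { ω₃, ω₄ } ∪ { ω₂ }
  [13 total]
Round 3 adds 2:
  { ω₁ }  = { ω₂, ω₃, ω₄ }ᶜ
  { ω₂, ω₄ }  = { ω₄ } ∪ { ω₂ }
  [15 total]
Round 4. New:
  { ω₁, ω₃ }  = { ω₂, ω₄ }ᶜ
  [16 total]
Round 5 adds nothing — fixpoint reached.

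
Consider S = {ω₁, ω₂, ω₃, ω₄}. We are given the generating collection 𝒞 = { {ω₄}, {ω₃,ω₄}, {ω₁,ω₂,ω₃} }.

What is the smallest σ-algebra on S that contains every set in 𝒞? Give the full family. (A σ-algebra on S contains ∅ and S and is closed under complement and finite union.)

σ(𝒞) (8 sets): { ∅, {ω₃}, {ω₄}, {ω₁,ω₂}, {ω₃,ω₄}, {ω₁,ω₂,ω₃}, {ω₁,ω₂,ω₄}, S }

Derivation:
Begin from { ∅, {ω₄}, {ω₃,ω₄}, {ω₁,ω₂,ω₃}, S } (that is, 𝒞 plus ∅ and S).
Pass 1: +1 →
  {ω₁,ω₂}  = ᶜ of {ω₃,ω₄}
  — 6 sets.
Pass 2. New:
  {ω₁,ω₂,ω₄}  = {ω₄} ∪ {ω₁,ω₂}
  — 7 sets.
Pass 3. New:
  {ω₃}  = ᶜ of {ω₁,ω₂,ω₄}
  — 8 sets.
Pass 4: closed — nothing new.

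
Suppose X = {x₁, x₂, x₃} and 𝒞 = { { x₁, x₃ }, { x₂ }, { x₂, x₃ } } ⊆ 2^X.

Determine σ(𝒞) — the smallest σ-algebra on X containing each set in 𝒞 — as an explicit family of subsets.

σ(𝒞) = { {  }, { x₁ }, { x₂ }, { x₃ }, { x₁, x₂ }, { x₁, x₃ }, { x₂, x₃ }, X }

Trace:
Take S₀ = 𝒞 ∪ {∅, X} = { {  }, { x₂ }, { x₁, x₃ }, { x₂, x₃ }, X }.
Pass 1: 1 new —
  { x₁ }  = ᶜ of { x₂, x₃ }
  (now 6)
Pass 2: 1 new —
  { x₁, x₂ }  = { x₂ } ∪ { x₁ }
  (now 7)
Pass 3 (1 new):
  { x₃ }  = ᶜ of { x₁, x₂ }
  (now 8)
Pass 4 adds nothing — fixpoint reached.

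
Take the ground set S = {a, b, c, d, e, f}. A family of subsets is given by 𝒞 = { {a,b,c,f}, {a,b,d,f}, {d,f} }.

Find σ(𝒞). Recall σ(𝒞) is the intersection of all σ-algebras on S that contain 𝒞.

σ(𝒞) = { ∅, {c}, {d}, {e}, {f}, {a,b}, {c,d}, {c,e}, {c,f}, {d,e}, {d,f}, {e,f}, {a,b,c}, {a,b,d}, {a,b,e}, {a,b,f}, {c,d,e}, {c,d,f}, {c,e,f}, {d,e,f}, {a,b,c,d}, {a,b,c,e}, {a,b,c,f}, {a,b,d,e}, {a,b,d,f}, {a,b,e,f}, {c,d,e,f}, {a,b,c,d,e}, {a,b,c,d,f}, {a,b,c,e,f}, {a,b,d,e,f}, S }

Check:
Begin from { ∅, {d,f}, {a,b,c,f}, {a,b,d,f}, S } (that is, 𝒞 plus ∅ and S).
Pass 1. New:
  {c,e}  = complement {a,b,d,f}
  {d,e}  = complement {a,b,c,f}
  {a,b,c,e}  = complement {d,f}
  {a,b,c,d,f}  = {a,b,d,f} ∪ {a,b,c,f}
Pass 2: 7 new —
  {e}  = complement {a,b,c,d,f}
  {c,d,e}  = {d,e} ∪ {c,e}
  {d,e,f}  = {d,e} ∪ {d,f}
  {c,d,e,f}  = {c,e} ∪ {d,f}
  {a,b,c,d,e}  = {d,e} ∪ {a,b,c,e}
  {a,b,c,e,f}  = {a,b,c,f} ∪ {c,e}
  {a,b,d,e,f}  = {a,b,d,f} ∪ {d,e}
Pass 3: +6 →
  {c}  = complement {a,b,d,e,f}
  {d}  = complement {a,b,c,e,f}
  {f}  = complement {a,b,c,d,e}
  {a,b}  = complement {c,d,e,f}
  {a,b,c}  = complement {d,e,f}
  {a,b,f}  = complement {c,d,e}
Pass 4. New:
  {c,d}  = {c} ∪ {d}
  {c,f}  = {f} ∪ {c}
  {e,f}  = {f} ∪ {e}
  {a,b,d}  = {a,b} ∪ {d}
  {a,b,e}  = {a,b} ∪ {e}
  {c,d,f}  = {c} ∪ {d,f}
  {c,e,f}  = {f} ∪ {c,e}
  {a,b,c,d}  = {a,b,c} ∪ {d}
  {a,b,d,e}  = {a,b} ∪ {d,e}
  {a,b,e,f}  = {e} ∪ {a,b,f}
Pass 5: no new sets; the family is a σ-algebra.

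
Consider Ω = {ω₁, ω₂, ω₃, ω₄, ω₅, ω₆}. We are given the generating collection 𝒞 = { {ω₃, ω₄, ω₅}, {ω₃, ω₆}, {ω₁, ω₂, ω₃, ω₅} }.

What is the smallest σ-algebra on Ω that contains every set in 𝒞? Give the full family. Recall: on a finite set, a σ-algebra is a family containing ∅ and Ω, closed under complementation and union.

|σ(𝒞)| = 32.  σ(𝒞) = { {}, {ω₃}, {ω₄}, {ω₅}, {ω₆}, {ω₁, ω₂}, {ω₃, ω₄}, {ω₃, ω₅}, {ω₃, ω₆}, {ω₄, ω₅}, {ω₄, ω₆}, {ω₅, ω₆}, {ω₁, ω₂, ω₃}, {ω₁, ω₂, ω₄}, {ω₁, ω₂, ω₅}, {ω₁, ω₂, ω₆}, {ω₃, ω₄, ω₅}, {ω₃, ω₄, ω₆}, {ω₃, ω₅, ω₆}, {ω₄, ω₅, ω₆}, {ω₁, ω₂, ω₃, ω₄}, {ω₁, ω₂, ω₃, ω₅}, {ω₁, ω₂, ω₃, ω₆}, {ω₁, ω₂, ω₄, ω₅}, {ω₁, ω₂, ω₄, ω₆}, {ω₁, ω₂, ω₅, ω₆}, {ω₃, ω₄, ω₅, ω₆}, {ω₁, ω₂, ω₃, ω₄, ω₅}, {ω₁, ω₂, ω₃, ω₄, ω₆}, {ω₁, ω₂, ω₃, ω₅, ω₆}, {ω₁, ω₂, ω₄, ω₅, ω₆}, Ω }

Derivation:
Begin from { {}, {ω₃, ω₆}, {ω₃, ω₄, ω₅}, {ω₁, ω₂, ω₃, ω₅}, Ω } (that is, 𝒞 plus ∅ and Ω).
Step 1. New:
  {ω₄, ω₆}  = complement {ω₁, ω₂, ω₃, ω₅}
  {ω₁, ω₂, ω₆}  = complement {ω₃, ω₄, ω₅}
  {ω₁, ω₂, ω₄, ω₅}  = complement {ω₃, ω₆}
  {ω₃, ω₄, ω₅, ω₆}  = {ω₃, ω₄, ω₅} ∪ {ω₃, ω₆}
  {ω₁, ω₂, ω₃, ω₄, ω₅}  = {ω₃, ω₄, ω₅} ∪ {ω₁, ω₂, ω₃, ω₅}
  {ω₁, ω₂, ω₃, ω₅, ω₆}  = {ω₃, ω₆} ∪ {ω₁, ω₂, ω₃, ω₅}
  (now 11)
Step 2. New:
  {ω₄}  = complement {ω₁, ω₂, ω₃, ω₅, ω₆}
  {ω₆}  = complement {ω₁, ω₂, ω₃, ω₄, ω₅}
  {ω₁, ω₂}  = complement {ω₃, ω₄, ω₅, ω₆}
  {ω₃, ω₄, ω₆}  = {ω₃, ω₆} ∪ {ω₄, ω₆}
  {ω₁, ω₂, ω₃, ω₆}  = {ω₃, ω₆} ∪ {ω₁, ω₂, ω₆}
  {ω₁, ω₂, ω₄, ω₆}  = {ω₁, ω₂, ω₆} ∪ {ω₄, ω₆}
  {ω₁, ω₂, ω₄, ω₅, ω₆}  = {ω₁, ω₂, ω₄, ω₅} ∪ {ω₁, ω₂, ω₆}
  (now 18)
Step 3 adds 6:
  {ω₃}  = complement {ω₁, ω₂, ω₄, ω₅, ω₆}
  {ω₃, ω₅}  = complement {ω₁, ω₂, ω₄, ω₆}
  {ω₄, ω₅}  = complement {ω₁, ω₂, ω₃, ω₆}
  {ω₁, ω₂, ω₄}  = {ω₁, ω₂} ∪ {ω₄}
  {ω₁, ω₂, ω₅}  = complement {ω₃, ω₄, ω₆}
  {ω₁, ω₂, ω₃, ω₄, ω₆}  = {ω₁, ω₂, ω₄, ω₆} ∪ {ω₃, ω₆}
  (now 24)
Step 4: 7 new —
  {ω₅}  = complement {ω₁, ω₂, ω₃, ω₄, ω₆}
  {ω₃, ω₄}  = {ω₃} ∪ {ω₄}
  {ω₁, ω₂, ω₃}  = {ω₁, ω₂} ∪ {ω₃}
  {ω₃, ω₅, ω₆}  = complement {ω₁, ω₂, ω₄}
  {ω₄, ω₅, ω₆}  = {ω₆} ∪ {ω₄, ω₅}
  {ω₁, ω₂, ω₃, ω₄}  = {ω₁, ω₂, ω₄} ∪ {ω₃}
  {ω₁, ω₂, ω₅, ω₆}  = {ω₆} ∪ {ω₁, ω₂, ω₅}
  (now 31)
Step 5. New:
  {ω₅, ω₆}  = complement {ω₁, ω₂, ω₃, ω₄}
  (now 32)
Step 6 adds nothing — fixpoint reached.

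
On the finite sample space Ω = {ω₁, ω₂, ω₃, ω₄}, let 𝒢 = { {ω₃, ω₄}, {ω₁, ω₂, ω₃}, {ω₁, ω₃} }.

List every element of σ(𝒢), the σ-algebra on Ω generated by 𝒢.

|σ(𝒢)| = 16.  σ(𝒢) = { {}, {ω₁}, {ω₂}, {ω₃}, {ω₄}, {ω₁, ω₂}, {ω₁, ω₃}, {ω₁, ω₄}, {ω₂, ω₃}, {ω₂, ω₄}, {ω₃, ω₄}, {ω₁, ω₂, ω₃}, {ω₁, ω₂, ω₄}, {ω₁, ω₃, ω₄}, {ω₂, ω₃, ω₄}, Ω }

Working:
Start: 𝒢 ∪ {∅, Ω} = { {}, {ω₁, ω₃}, {ω₃, ω₄}, {ω₁, ω₂, ω₃}, Ω }.
Iteration 1 (4 new):
  {ω₄}  = ᶜ of {ω₁, ω₂, ω₃}
  {ω₁, ω₂}  = ᶜ of {ω₃, ω₄}
  {ω₂, ω₄}  = ᶜ of {ω₁, ω₃}
  {ω₁, ω₃, ω₄}  = {ω₃, ω₄} ∪ {ω₁, ω₃}
Iteration 2 adds 3:
  {ω₂}  = ᶜ of {ω₁, ω₃, ω₄}
  {ω₁, ω₂, ω₄}  = {ω₁, ω₂} ∪ {ω₄}
  {ω₂, ω₃, ω₄}  = {ω₃, ω₄} ∪ {ω₂, ω₄}
Iteration 3. New:
  {ω₁}  = ᶜ of {ω₂, ω₃, ω₄}
  {ω₃}  = ᶜ of {ω₁, ω₂, ω₄}
Iteration 4. New:
  {ω₁, ω₄}  = {ω₄} ∪ {ω₁}
  {ω₂, ω₃}  = {ω₃} ∪ {ω₂}
Iteration 5 adds nothing — fixpoint reached.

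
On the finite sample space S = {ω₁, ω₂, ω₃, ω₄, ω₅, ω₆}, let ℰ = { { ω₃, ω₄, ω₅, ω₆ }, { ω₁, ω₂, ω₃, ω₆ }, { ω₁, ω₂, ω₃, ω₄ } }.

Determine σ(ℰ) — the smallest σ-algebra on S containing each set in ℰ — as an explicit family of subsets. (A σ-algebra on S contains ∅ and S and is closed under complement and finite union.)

σ(ℰ) = { {  }, { ω₃ }, { ω₄ }, { ω₅ }, { ω₆ }, { ω₁, ω₂ }, { ω₃, ω₄ }, { ω₃, ω₅ }, { ω₃, ω₆ }, { ω₄, ω₅ }, { ω₄, ω₆ }, { ω₅, ω₆ }, { ω₁, ω₂, ω₃ }, { ω₁, ω₂, ω₄ }, { ω₁, ω₂, ω₅ }, { ω₁, ω₂, ω₆ }, { ω₃, ω₄, ω₅ }, { ω₃, ω₄, ω₆ }, { ω₃, ω₅, ω₆ }, { ω₄, ω₅, ω₆ }, { ω₁, ω₂, ω₃, ω₄ }, { ω₁, ω₂, ω₃, ω₅ }, { ω₁, ω₂, ω₃, ω₆ }, { ω₁, ω₂, ω₄, ω₅ }, { ω₁, ω₂, ω₄, ω₆ }, { ω₁, ω₂, ω₅, ω₆ }, { ω₃, ω₄, ω₅, ω₆ }, { ω₁, ω₂, ω₃, ω₄, ω₅ }, { ω₁, ω₂, ω₃, ω₄, ω₆ }, { ω₁, ω₂, ω₃, ω₅, ω₆ }, { ω₁, ω₂, ω₄, ω₅, ω₆ }, S }

Derivation:
Initial family (5 sets): { {  }, { ω₁, ω₂, ω₃, ω₄ }, { ω₁, ω₂, ω₃, ω₆ }, { ω₃, ω₄, ω₅, ω₆ }, S }.
Pass 1 adds 4:
  { ω₁, ω₂ }  = { ω₃, ω₄, ω₅, ω₆ }ᶜ
  { ω₄, ω₅ }  = { ω₁, ω₂, ω₃, ω₆ }ᶜ
  { ω₅, ω₆ }  = { ω₁, ω₂, ω₃, ω₄ }ᶜ
  { ω₁, ω₂, ω₃, ω₄, ω₆ }  = { ω₁, ω₂, ω₃, ω₄ } ∪ { ω₁, ω₂, ω₃, ω₆ }
  — 9 sets.
Pass 2: 6 new —
  { ω₅ }  = { ω₁, ω₂, ω₃, ω₄, ω₆ }ᶜ
  { ω₄, ω₅, ω₆ }  = { ω₅, ω₆ } ∪ { ω₄, ω₅ }
  { ω₁, ω₂, ω₄, ω₅ }  = { ω₁, ω₂ } ∪ { ω₄, ω₅ }
  { ω₁, ω₂, ω₅, ω₆ }  = { ω₅, ω₆ } ∪ { ω₁, ω₂ }
  { ω₁, ω₂, ω₃, ω₄, ω₅ }  = { ω₄, ω₅ } ∪ { ω₁, ω₂, ω₃, ω₄ }
  { ω₁, ω₂, ω₃, ω₅, ω₆ }  = { ω₅, ω₆ } ∪ { ω₁, ω₂, ω₃, ω₆ }
  — 15 sets.
Pass 3 (7 new):
  { ω₄ }  = { ω₁, ω₂, ω₃, ω₅, ω₆ }ᶜ
  { ω₆ }  = { ω₁, ω₂, ω₃, ω₄, ω₅ }ᶜ
  { ω₃, ω₄ }  = { ω₁, ω₂, ω₅, ω₆ }ᶜ
  { ω₃, ω₆ }  = { ω₁, ω₂, ω₄, ω₅ }ᶜ
  { ω₁, ω₂, ω₃ }  = { ω₄, ω₅, ω₆ }ᶜ
  { ω₁, ω₂, ω₅ }  = { ω₁, ω₂ } ∪ { ω₅ }
  { ω₁, ω₂, ω₄, ω₅, ω₆ }  = { ω₄, ω₅ } ∪ { ω₁, ω₂, ω₅, ω₆ }
  — 22 sets.
Pass 4: +8 →
  { ω₃ }  = { ω₁, ω₂, ω₄, ω₅, ω₆ }ᶜ
  { ω₄, ω₆ }  = { ω₆ } ∪ { ω₄ }
  { ω₁, ω₂, ω₄ }  = { ω₁, ω₂ } ∪ { ω₄ }
  { ω₁, ω₂, ω₆ }  = { ω₁, ω₂ } ∪ { ω₆ }
  { ω₃, ω₄, ω₅ }  = { ω₃, ω₄ } ∪ { ω₄, ω₅ }
  { ω₃, ω₄, ω₆ }  = { ω₁, ω₂, ω₅ }ᶜ
  { ω₃, ω₅, ω₆ }  = { ω₅, ω₆ } ∪ { ω₃, ω₆ }
  { ω₁, ω₂, ω₃, ω₅ }  = { ω₁, ω₂, ω₃ } ∪ { ω₅ }
  — 30 sets.
Pass 5 (2 new):
  { ω₃, ω₅ }  = { ω₅ } ∪ { ω₃ }
  { ω₁, ω₂, ω₄, ω₆ }  = { ω₁, ω₂ } ∪ { ω₄, ω₆ }
  — 32 sets.
Pass 6: closed — nothing new.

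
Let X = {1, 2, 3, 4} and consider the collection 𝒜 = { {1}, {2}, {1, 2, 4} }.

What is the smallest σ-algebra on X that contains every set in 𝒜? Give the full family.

σ(𝒜) = { {}, {1}, {2}, {3}, {4}, {1, 2}, {1, 3}, {1, 4}, {2, 3}, {2, 4}, {3, 4}, {1, 2, 3}, {1, 2, 4}, {1, 3, 4}, {2, 3, 4}, X }

Working:
Begin from { {}, {1}, {2}, {1, 2, 4}, X } (that is, 𝒜 plus ∅ and X).
Round 1 (4 new):
  {3}  = ᶜ of {1, 2, 4}
  {1, 2}  = {2} ∪ {1}
  {1, 3, 4}  = ᶜ of {2}
  {2, 3, 4}  = ᶜ of {1}
  (now 9)
Round 2 (4 new):
  {1, 3}  = {3} ∪ {1}
  {2, 3}  = {2} ∪ {3}
  {3, 4}  = ᶜ of {1, 2}
  {1, 2, 3}  = {1, 2} ∪ {3}
  (now 13)
Round 3. New:
  {4}  = ᶜ of {1, 2, 3}
  {1, 4}  = ᶜ of {2, 3}
  {2, 4}  = ᶜ of {1, 3}
  (now 16)
Round 4: already closed under ᶜ and ∪.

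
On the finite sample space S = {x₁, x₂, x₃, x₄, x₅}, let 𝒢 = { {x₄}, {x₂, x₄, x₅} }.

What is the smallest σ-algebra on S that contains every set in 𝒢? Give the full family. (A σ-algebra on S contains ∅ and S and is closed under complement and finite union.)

Initial family (4 sets): { {}, {x₄}, {x₂, x₄, x₅}, S }.
Iteration 1: 2 new —
  {x₁, x₃}  = ᶜ of {x₂, x₄, x₅}
  {x₁, x₂, x₃, x₅}  = ᶜ of {x₄}
  |family| = 6
Iteration 2 adds 1:
  {x₁, x₃, x₄}  = {x₁, x₃} ∪ {x₄}
  |family| = 7
Iteration 3 adds 1:
  {x₂, x₅}  = ᶜ of {x₁, x₃, x₄}
  |family| = 8
Iteration 4 adds nothing — fixpoint reached.

Therefore σ(𝒢) = { {}, {x₄}, {x₁, x₃}, {x₂, x₅}, {x₁, x₃, x₄}, {x₂, x₄, x₅}, {x₁, x₂, x₃, x₅}, S } (|σ(𝒢)| = 8).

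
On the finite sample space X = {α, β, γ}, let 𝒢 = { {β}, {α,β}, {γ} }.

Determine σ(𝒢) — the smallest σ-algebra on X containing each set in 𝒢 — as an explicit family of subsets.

σ(𝒢) = { {}, {α}, {β}, {γ}, {α,β}, {α,γ}, {β,γ}, X }

Working:
Seed the family with 𝒢 together with ∅ and X: { {}, {β}, {γ}, {α,β}, X }.
Step 1: 2 new —
  {α,γ}  = X∖{β}
  {β,γ}  = {γ} ∪ {β}
  (now 7)
Step 2 adds 1:
  {α}  = X∖{β,γ}
  (now 8)
Step 3: no new sets; the family is a σ-algebra.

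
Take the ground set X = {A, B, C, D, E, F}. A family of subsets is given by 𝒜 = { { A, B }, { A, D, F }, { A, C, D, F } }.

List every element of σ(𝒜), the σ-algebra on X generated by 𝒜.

Answer: σ(𝒜) = { {}, { A }, { B }, { C }, { E }, { A, B }, { A, C }, { A, E }, { B, C }, { B, E }, { C, E }, { D, F }, { A, B, C }, { A, B, E }, { A, C, E }, { A, D, F }, { B, C, E }, { B, D, F }, { C, D, F }, { D, E, F }, { A, B, C, E }, { A, B, D, F }, { A, C, D, F }, { A, D, E, F }, { B, C, D, F }, { B, D, E, F }, { C, D, E, F }, { A, B, C, D, F }, { A, B, D, E, F }, { A, C, D, E, F }, { B, C, D, E, F }, X }

Derivation:
Seed the family with 𝒜 together with ∅ and X: { {}, { A, B }, { A, D, F }, { A, C, D, F }, X }.
Round 1 (5 new):
  { B, E }  = complement { A, C, D, F }
  { B, C, E }  = complement { A, D, F }
  { A, B, D, F }  = { A, B } ∪ { A, D, F }
  { C, D, E, F }  = complement { A, B }
  { A, B, C, D, F }  = { A, B } ∪ { A, C, D, F }
  |family| = 10
Round 2 (7 new):
  { E }  = complement { A, B, C, D, F }
  { C, E }  = complement { A, B, D, F }
  { A, B, E }  = { B, E } ∪ { A, B }
  { A, B, C, E }  = { A, B } ∪ { B, C, E }
  { A, B, D, E, F }  = { B, E } ∪ { A, B, D, F }
  { A, C, D, E, F }  = { C, D, E, F } ∪ { A, D, F }
  { B, C, D, E, F }  = { B, E } ∪ { C, D, E, F }
  |family| = 17
Round 3. New:
  { A }  = complement { B, C, D, E, F }
  { B }  = complement { A, C, D, E, F }
  { C }  = complement { A, B, D, E, F }
  { D, F }  = complement { A, B, C, E }
  { C, D, F }  = complement { A, B, E }
  { A, D, E, F }  = { A, D, F } ∪ { E }
  |family| = 23
Round 4 adds 9:
  { A, C }  = { C } ∪ { A }
  { A, E }  = { E } ∪ { A }
  { B, C }  = complement { A, D, E, F }
  { A, B, C }  = { A, B } ∪ { C }
  { A, C, E }  = { C, E } ∪ { A }
  { B, D, F }  = { B } ∪ { D, F }
  { D, E, F }  = { E } ∪ { D, F }
  { B, C, D, F }  = { B } ∪ { C, D, F }
  { B, D, E, F }  = { B, E } ∪ { D, F }
  |family| = 32
After Round 5 the family is unchanged; done.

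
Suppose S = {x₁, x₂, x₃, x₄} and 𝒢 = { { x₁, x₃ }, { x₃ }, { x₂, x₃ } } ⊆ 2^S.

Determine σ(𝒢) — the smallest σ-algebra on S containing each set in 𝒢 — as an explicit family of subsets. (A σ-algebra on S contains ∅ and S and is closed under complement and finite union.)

σ(𝒢) (16 sets): { {}, { x₁ }, { x₂ }, { x₃ }, { x₄ }, { x₁, x₂ }, { x₁, x₃ }, { x₁, x₄ }, { x₂, x₃ }, { x₂, x₄ }, { x₃, x₄ }, { x₁, x₂, x₃ }, { x₁, x₂, x₄ }, { x₁, x₃, x₄ }, { x₂, x₃, x₄ }, S }

Working:
Take S₀ = 𝒢 ∪ {∅, S} = { {}, { x₃ }, { x₁, x₃ }, { x₂, x₃ }, S }.
Step 1 (4 new):
  { x₁, x₄ }  = { x₂, x₃ }ᶜ
  { x₂, x₄ }  = { x₁, x₃ }ᶜ
  { x₁, x₂, x₃ }  = { x₂, x₃ } ∪ { x₁, x₃ }
  { x₁, x₂, x₄ }  = { x₃ }ᶜ
Step 2 adds 3:
  { x₄ }  = { x₁, x₂, x₃ }ᶜ
  { x₁, x₃, x₄ }  = { x₃ } ∪ { x₁, x₄ }
  { x₂, x₃, x₄ }  = { x₃ } ∪ { x₂, x₄ }
Step 3. New:
  { x₁ }  = { x₂, x₃, x₄ }ᶜ
  { x₂ }  = { x₁, x₃, x₄ }ᶜ
  { x₃, x₄ }  = { x₃ } ∪ { x₄ }
Step 4. New:
  { x₁, x₂ }  = { x₃, x₄ }ᶜ
Step 5: no new sets; the family is a σ-algebra.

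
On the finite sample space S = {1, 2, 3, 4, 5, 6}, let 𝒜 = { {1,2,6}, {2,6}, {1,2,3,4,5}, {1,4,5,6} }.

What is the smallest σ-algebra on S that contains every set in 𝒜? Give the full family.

Answer: σ(𝒜) = { {}, {1}, {2}, {3}, {6}, {1,2}, {1,3}, {1,6}, {2,3}, {2,6}, {3,6}, {4,5}, {1,2,3}, {1,2,6}, {1,3,6}, {1,4,5}, {2,3,6}, {2,4,5}, {3,4,5}, {4,5,6}, {1,2,3,6}, {1,2,4,5}, {1,3,4,5}, {1,4,5,6}, {2,3,4,5}, {2,4,5,6}, {3,4,5,6}, {1,2,3,4,5}, {1,2,4,5,6}, {1,3,4,5,6}, {2,3,4,5,6}, S }

Trace:
Start: 𝒜 ∪ {∅, S} = { {}, {2,6}, {1,2,6}, {1,4,5,6}, {1,2,3,4,5}, S }.
Iteration 1: +5 →
  {6}  = S∖{1,2,3,4,5}
  {2,3}  = S∖{1,4,5,6}
  {3,4,5}  = S∖{1,2,6}
  {1,3,4,5}  = S∖{2,6}
  {1,2,4,5,6}  = {1,4,5,6} ∪ {2,6}
  [11 total]
Iteration 2: 7 new —
  {3}  = S∖{1,2,4,5,6}
  {2,3,6}  = {2,6} ∪ {2,3}
  {1,2,3,6}  = {2,3} ∪ {1,2,6}
  {2,3,4,5}  = {3,4,5} ∪ {2,3}
  {3,4,5,6}  = {3,4,5} ∪ {6}
  {1,3,4,5,6}  = {3,4,5} ∪ {1,4,5,6}
  {2,3,4,5,6}  = {3,4,5} ∪ {2,6}
  [18 total]
Iteration 3: 7 new —
  {1}  = S∖{2,3,4,5,6}
  {2}  = S∖{1,3,4,5,6}
  {1,2}  = S∖{3,4,5,6}
  {1,6}  = S∖{2,3,4,5}
  {3,6}  = {3} ∪ {6}
  {4,5}  = S∖{1,2,3,6}
  {1,4,5}  = S∖{2,3,6}
  [25 total]
Iteration 4: +7 →
  {1,3}  = {3} ∪ {1}
  {1,2,3}  = {1,2} ∪ {3}
  {1,3,6}  = {1,6} ∪ {3}
  {2,4,5}  = {2} ∪ {4,5}
  {4,5,6}  = {6} ∪ {4,5}
  {1,2,4,5}  = S∖{3,6}
  {2,4,5,6}  = {2,6} ∪ {4,5}
  [32 total]
Iteration 5: stable.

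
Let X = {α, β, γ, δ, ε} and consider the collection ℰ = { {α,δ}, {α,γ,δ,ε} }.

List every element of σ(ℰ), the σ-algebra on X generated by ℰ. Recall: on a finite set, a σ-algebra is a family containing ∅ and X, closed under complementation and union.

σ(ℰ) (8 sets): { {}, {β}, {α,δ}, {γ,ε}, {α,β,δ}, {β,γ,ε}, {α,γ,δ,ε}, X }

Check:
Seed the family with ℰ together with ∅ and X: { {}, {α,δ}, {α,γ,δ,ε}, X }.
Iteration 1. New:
  {β}  = ᶜ of {α,γ,δ,ε}
  {β,γ,ε}  = ᶜ of {α,δ}
Iteration 2: 1 new —
  {α,β,δ}  = {α,δ} ∪ {β}
Iteration 3 adds 1:
  {γ,ε}  = ᶜ of {α,β,δ}
Iteration 4 adds nothing — fixpoint reached.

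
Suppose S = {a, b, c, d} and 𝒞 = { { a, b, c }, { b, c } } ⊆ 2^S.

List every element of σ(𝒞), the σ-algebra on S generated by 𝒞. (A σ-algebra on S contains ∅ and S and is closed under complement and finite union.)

Begin from { {  }, { b, c }, { a, b, c }, S } (that is, 𝒞 plus ∅ and S).
Pass 1 (2 new):
  { d }  = { a, b, c }ᶜ
  { a, d }  = { b, c }ᶜ
  [6 total]
Pass 2: 1 new —
  { b, c, d }  = { b, c } ∪ { d }
  [7 total]
Pass 3 adds 1:
  { a }  = { b, c, d }ᶜ
  [8 total]
After Pass 4 the family is unchanged; done.

σ(𝒞) = { {  }, { a }, { d }, { a, d }, { b, c }, { a, b, c }, { b, c, d }, S }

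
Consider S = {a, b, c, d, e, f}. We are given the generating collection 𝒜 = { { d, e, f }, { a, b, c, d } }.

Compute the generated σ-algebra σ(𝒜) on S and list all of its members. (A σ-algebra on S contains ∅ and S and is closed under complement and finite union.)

Start: 𝒜 ∪ {∅, S} = { {}, { d, e, f }, { a, b, c, d }, S }.
Round 1: 2 new —
  { e, f }  = ᶜ of { a, b, c, d }
  { a, b, c }  = ᶜ of { d, e, f }
  |family| = 6
Round 2 (1 new):
  { a, b, c, e, f }  = { a, b, c } ∪ { e, f }
  |family| = 7
Round 3: +1 →
  { d }  = ᶜ of { a, b, c, e, f }
  |family| = 8
Round 4: no new sets; the family is a σ-algebra.

σ(𝒜) = { {}, { d }, { e, f }, { a, b, c }, { d, e, f }, { a, b, c, d }, { a, b, c, e, f }, S }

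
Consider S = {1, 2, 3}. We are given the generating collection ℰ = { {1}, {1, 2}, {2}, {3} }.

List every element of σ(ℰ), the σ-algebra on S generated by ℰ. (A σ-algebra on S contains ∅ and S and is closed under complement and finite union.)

Seed the family with ℰ together with ∅ and S: { ∅, {1}, {2}, {3}, {1, 2}, S }.
Pass 1: 2 new —
  {1, 3}  = S∖{2}
  {2, 3}  = S∖{1}
  — 8 sets.
Pass 2 adds nothing — fixpoint reached.

Therefore σ(ℰ) = { ∅, {1}, {2}, {3}, {1, 2}, {1, 3}, {2, 3}, S } (|σ(ℰ)| = 8).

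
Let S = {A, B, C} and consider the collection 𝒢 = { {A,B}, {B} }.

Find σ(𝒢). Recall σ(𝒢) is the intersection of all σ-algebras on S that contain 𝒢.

Answer: σ(𝒢) = { {}, {A}, {B}, {C}, {A,B}, {A,C}, {B,C}, S }

Check:
Start: 𝒢 ∪ {∅, S} = { {}, {B}, {A,B}, S }.
Pass 1 (2 new):
  {C}  = {A,B}ᶜ
  {A,C}  = {B}ᶜ
  [6 total]
Pass 2. New:
  {B,C}  = {C} ∪ {B}
  [7 total]
Pass 3 adds 1:
  {A}  = {B,C}ᶜ
  [8 total]
Pass 4: already closed under ᶜ and ∪.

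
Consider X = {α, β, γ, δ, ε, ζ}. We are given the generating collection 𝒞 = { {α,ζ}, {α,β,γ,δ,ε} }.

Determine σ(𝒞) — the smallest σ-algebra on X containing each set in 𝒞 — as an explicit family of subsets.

σ(𝒞) (8 sets): { {}, {α}, {ζ}, {α,ζ}, {β,γ,δ,ε}, {α,β,γ,δ,ε}, {β,γ,δ,ε,ζ}, X }

Check:
Seed the family with 𝒞 together with ∅ and X: { {}, {α,ζ}, {α,β,γ,δ,ε}, X }.
Step 1 (2 new):
  {ζ}  = complement {α,β,γ,δ,ε}
  {β,γ,δ,ε}  = complement {α,ζ}
  (now 6)
Step 2 (1 new):
  {β,γ,δ,ε,ζ}  = {β,γ,δ,ε} ∪ {ζ}
  (now 7)
Step 3: +1 →
  {α}  = complement {β,γ,δ,ε,ζ}
  (now 8)
Step 4: already closed under ᶜ and ∪.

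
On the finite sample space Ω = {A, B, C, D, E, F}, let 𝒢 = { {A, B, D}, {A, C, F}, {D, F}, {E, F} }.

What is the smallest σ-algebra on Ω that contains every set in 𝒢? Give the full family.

σ(𝒢) = { ∅, {A}, {B}, {C}, {D}, {E}, {F}, {A, B}, {A, C}, {A, D}, {A, E}, {A, F}, {B, C}, {B, D}, {B, E}, {B, F}, {C, D}, {C, E}, {C, F}, {D, E}, {D, F}, {E, F}, {A, B, C}, {A, B, D}, {A, B, E}, {A, B, F}, {A, C, D}, {A, C, E}, {A, C, F}, {A, D, E}, {A, D, F}, {A, E, F}, {B, C, D}, {B, C, E}, {B, C, F}, {B, D, E}, {B, D, F}, {B, E, F}, {C, D, E}, {C, D, F}, {C, E, F}, {D, E, F}, {A, B, C, D}, {A, B, C, E}, {A, B, C, F}, {A, B, D, E}, {A, B, D, F}, {A, B, E, F}, {A, C, D, E}, {A, C, D, F}, {A, C, E, F}, {A, D, E, F}, {B, C, D, E}, {B, C, D, F}, {B, C, E, F}, {B, D, E, F}, {C, D, E, F}, {A, B, C, D, E}, {A, B, C, D, F}, {A, B, C, E, F}, {A, B, D, E, F}, {A, C, D, E, F}, {B, C, D, E, F}, Ω }

Derivation:
Begin from { ∅, {D, F}, {E, F}, {A, B, D}, {A, C, F}, Ω } (that is, 𝒢 plus ∅ and Ω).
Step 1. New:
  {B, D, E}  = {A, C, F}ᶜ
  {C, E, F}  = {A, B, D}ᶜ
  {D, E, F}  = {E, F} ∪ {D, F}
  {A, B, C, D}  = {E, F}ᶜ
  {A, B, C, E}  = {D, F}ᶜ
  {A, B, D, F}  = {D, F} ∪ {A, B, D}
  {A, C, D, F}  = {A, C, F} ∪ {D, F}
  {A, C, E, F}  = {E, F} ∪ {A, C, F}
  {A, B, C, D, F}  = {A, C, F} ∪ {A, B, D}
  {A, B, D, E, F}  = {E, F} ∪ {A, B, D}
  (now 16)
Step 2: 13 new —
  {C}  = {A, B, D, E, F}ᶜ
  {E}  = {A, B, C, D, F}ᶜ
  {B, D}  = {A, C, E, F}ᶜ
  {B, E}  = {A, C, D, F}ᶜ
  {C, E}  = {A, B, D, F}ᶜ
  {A, B, C}  = {D, E, F}ᶜ
  {A, B, D, E}  = {A, B, D} ∪ {B, D, E}
  {B, D, E, F}  = {E, F} ∪ {B, D, E}
  {C, D, E, F}  = {C, E, F} ∪ {D, F}
  {A, B, C, D, E}  = {A, B, D} ∪ {A, B, C, E}
  {A, B, C, E, F}  = {A, C, E, F} ∪ {A, B, C, E}
  {A, C, D, E, F}  = {A, C, E, F} ∪ {A, C, D, F}
  {B, C, D, E, F}  = {C, E, F} ∪ {B, D, E}
  (now 29)
Step 3. New:
  {A}  = {B, C, D, E, F}ᶜ
  {B}  = {A, C, D, E, F}ᶜ
  {D}  = {A, B, C, E, F}ᶜ
  {F}  = {A, B, C, D, E}ᶜ
  {A, B}  = {C, D, E, F}ᶜ
  {A, C}  = {B, D, E, F}ᶜ
  {C, F}  = {A, B, D, E}ᶜ
  {B, C, D}  = {C} ∪ {B, D}
  {B, C, E}  = {B, E} ∪ {C}
  {B, D, F}  = {D, F} ∪ {B, D}
  {B, E, F}  = {B, E} ∪ {E, F}
  {C, D, F}  = {C} ∪ {D, F}
  {A, B, C, F}  = {A, B, C} ∪ {A, C, F}
  {B, C, D, E}  = {C} ∪ {B, D, E}
  {B, C, E, F}  = {B, E} ∪ {C, E, F}
  (now 44)
Step 4: +18 →
  {A, D}  = {B, C, E, F}ᶜ
  {A, E}  = {A} ∪ {E}
  {A, F}  = {B, C, D, E}ᶜ
  {B, C}  = {B} ∪ {C}
  {B, F}  = {B} ∪ {F}
  {C, D}  = {C} ∪ {D}
  {D, E}  = {A, B, C, F}ᶜ
  {A, B, E}  = {C, D, F}ᶜ
  {A, B, F}  = {A, B} ∪ {F}
  {A, C, D}  = {B, E, F}ᶜ
  {A, C, E}  = {B, D, F}ᶜ
  {A, D, F}  = {B, C, E}ᶜ
  {A, E, F}  = {B, C, D}ᶜ
  {B, C, F}  = {B} ∪ {C, F}
  {C, D, E}  = {C, E} ∪ {D}
  {A, B, E, F}  = {A, B} ∪ {E, F}
  {A, D, E, F}  = {D, E, F} ∪ {A}
  {B, C, D, F}  = {B, D, F} ∪ {C}
  (now 62)
Step 5. New:
  {A, D, E}  = {B, C, F}ᶜ
  {A, C, D, E}  = {B, F}ᶜ
  (now 64)
After Step 6 the family is unchanged; done.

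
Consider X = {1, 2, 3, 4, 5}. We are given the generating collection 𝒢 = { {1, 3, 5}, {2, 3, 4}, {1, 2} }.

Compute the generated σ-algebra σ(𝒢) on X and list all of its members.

Answer: σ(𝒢) = { {}, {1}, {2}, {3}, {4}, {5}, {1, 2}, {1, 3}, {1, 4}, {1, 5}, {2, 3}, {2, 4}, {2, 5}, {3, 4}, {3, 5}, {4, 5}, {1, 2, 3}, {1, 2, 4}, {1, 2, 5}, {1, 3, 4}, {1, 3, 5}, {1, 4, 5}, {2, 3, 4}, {2, 3, 5}, {2, 4, 5}, {3, 4, 5}, {1, 2, 3, 4}, {1, 2, 3, 5}, {1, 2, 4, 5}, {1, 3, 4, 5}, {2, 3, 4, 5}, X }

Derivation:
Initial family (5 sets): { {}, {1, 2}, {1, 3, 5}, {2, 3, 4}, X }.
Round 1: +5 →
  {1, 5}  = X∖{2, 3, 4}
  {2, 4}  = X∖{1, 3, 5}
  {3, 4, 5}  = X∖{1, 2}
  {1, 2, 3, 4}  = {2, 3, 4} ∪ {1, 2}
  {1, 2, 3, 5}  = {1, 2} ∪ {1, 3, 5}
  (now 10)
Round 2 (7 new):
  {4}  = X∖{1, 2, 3, 5}
  {5}  = X∖{1, 2, 3, 4}
  {1, 2, 4}  = {1, 2} ∪ {2, 4}
  {1, 2, 5}  = {1, 2} ∪ {1, 5}
  {1, 2, 4, 5}  = {1, 5} ∪ {2, 4}
  {1, 3, 4, 5}  = {3, 4, 5} ∪ {1, 3, 5}
  {2, 3, 4, 5}  = {3, 4, 5} ∪ {2, 3, 4}
  (now 17)
Round 3: 8 new —
  {1}  = X∖{2, 3, 4, 5}
  {2}  = X∖{1, 3, 4, 5}
  {3}  = X∖{1, 2, 4, 5}
  {3, 4}  = X∖{1, 2, 5}
  {3, 5}  = X∖{1, 2, 4}
  {4, 5}  = {4} ∪ {5}
  {1, 4, 5}  = {1, 5} ∪ {4}
  {2, 4, 5}  = {2, 4} ∪ {5}
  (now 25)
Round 4 (7 new):
  {1, 3}  = X∖{2, 4, 5}
  {1, 4}  = {4} ∪ {1}
  {2, 3}  = X∖{1, 4, 5}
  {2, 5}  = {2} ∪ {5}
  {1, 2, 3}  = X∖{4, 5}
  {1, 3, 4}  = {3, 4} ∪ {1}
  {2, 3, 5}  = {2} ∪ {3, 5}
  (now 32)
Round 5 adds nothing — fixpoint reached.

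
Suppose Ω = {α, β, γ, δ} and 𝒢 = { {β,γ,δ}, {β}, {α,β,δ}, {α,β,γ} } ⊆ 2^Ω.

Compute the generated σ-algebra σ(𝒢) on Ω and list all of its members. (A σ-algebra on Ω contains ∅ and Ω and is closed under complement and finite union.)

σ(𝒢) (16 sets): { {}, {α}, {β}, {γ}, {δ}, {α,β}, {α,γ}, {α,δ}, {β,γ}, {β,δ}, {γ,δ}, {α,β,γ}, {α,β,δ}, {α,γ,δ}, {β,γ,δ}, Ω }

Trace:
Initial family (6 sets): { {}, {β}, {α,β,γ}, {α,β,δ}, {β,γ,δ}, Ω }.
Step 1. New:
  {α}  = ᶜ of {β,γ,δ}
  {γ}  = ᶜ of {α,β,δ}
  {δ}  = ᶜ of {α,β,γ}
  {α,γ,δ}  = ᶜ of {β}
  — 10 sets.
Step 2 adds 6:
  {α,β}  = {β} ∪ {α}
  {α,γ}  = {γ} ∪ {α}
  {α,δ}  = {δ} ∪ {α}
  {β,γ}  = {β} ∪ {γ}
  {β,δ}  = {β} ∪ {δ}
  {γ,δ}  = {γ} ∪ {δ}
  — 16 sets.
Step 3: closed — nothing new.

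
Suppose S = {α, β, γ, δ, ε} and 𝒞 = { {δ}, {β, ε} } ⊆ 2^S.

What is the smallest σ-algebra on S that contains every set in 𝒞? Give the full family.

σ(𝒞) (8 sets): { ∅, {δ}, {α, γ}, {β, ε}, {α, γ, δ}, {β, δ, ε}, {α, β, γ, ε}, S }

Trace:
Begin from { ∅, {δ}, {β, ε}, S } (that is, 𝒞 plus ∅ and S).
Step 1: 3 new —
  {α, γ, δ}  = {β, ε}ᶜ
  {β, δ, ε}  = {β, ε} ∪ {δ}
  {α, β, γ, ε}  = {δ}ᶜ
  |family| = 7
Step 2: +1 →
  {α, γ}  = {β, δ, ε}ᶜ
  |family| = 8
Step 3: already closed under ᶜ and ∪.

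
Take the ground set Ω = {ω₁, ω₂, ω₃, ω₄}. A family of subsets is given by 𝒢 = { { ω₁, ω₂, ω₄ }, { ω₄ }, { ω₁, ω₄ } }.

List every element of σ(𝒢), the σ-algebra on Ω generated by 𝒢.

σ(𝒢) (16 sets): { {}, { ω₁ }, { ω₂ }, { ω₃ }, { ω₄ }, { ω₁, ω₂ }, { ω₁, ω₃ }, { ω₁, ω₄ }, { ω₂, ω₃ }, { ω₂, ω₄ }, { ω₃, ω₄ }, { ω₁, ω₂, ω₃ }, { ω₁, ω₂, ω₄ }, { ω₁, ω₃, ω₄ }, { ω₂, ω₃, ω₄ }, Ω }

Derivation:
Initial family (5 sets): { {}, { ω₄ }, { ω₁, ω₄ }, { ω₁, ω₂, ω₄ }, Ω }.
Pass 1: 3 new —
  { ω₃ }  = Ω∖{ ω₁, ω₂, ω₄ }
  { ω₂, ω₃ }  = Ω∖{ ω₁, ω₄ }
  { ω₁, ω₂, ω₃ }  = Ω∖{ ω₄ }
  [8 total]
Pass 2 adds 3:
  { ω₃, ω₄ }  = { ω₄ } ∪ { ω₃ }
  { ω₁, ω₃, ω₄ }  = { ω₃ } ∪ { ω₁, ω₄ }
  { ω₂, ω₃, ω₄ }  = { ω₄ } ∪ { ω₂, ω₃ }
  [11 total]
Pass 3: 3 new —
  { ω₁ }  = Ω∖{ ω₂, ω₃, ω₄ }
  { ω₂ }  = Ω∖{ ω₁, ω₃, ω₄ }
  { ω₁, ω₂ }  = Ω∖{ ω₃, ω₄ }
  [14 total]
Pass 4: +2 →
  { ω₁, ω₃ }  = { ω₃ } ∪ { ω₁ }
  { ω₂, ω₄ }  = { ω₄ } ∪ { ω₂ }
  [16 total]
Pass 5 adds nothing — fixpoint reached.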